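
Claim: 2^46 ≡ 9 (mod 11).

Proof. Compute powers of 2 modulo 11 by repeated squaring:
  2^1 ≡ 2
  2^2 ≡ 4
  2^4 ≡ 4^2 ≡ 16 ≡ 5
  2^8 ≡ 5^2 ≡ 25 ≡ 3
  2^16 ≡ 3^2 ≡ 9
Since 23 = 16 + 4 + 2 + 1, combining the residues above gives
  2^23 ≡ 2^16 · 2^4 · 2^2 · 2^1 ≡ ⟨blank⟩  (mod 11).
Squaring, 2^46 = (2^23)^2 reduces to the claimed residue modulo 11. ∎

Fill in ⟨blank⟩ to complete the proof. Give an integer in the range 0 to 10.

2^16 · 2^4 · 2^2 · 2^1 ≡ 9 · 5 · 4 · 2 = 360.
360 mod 11 = 8, so 2^23 ≡ 8 (mod 11).

8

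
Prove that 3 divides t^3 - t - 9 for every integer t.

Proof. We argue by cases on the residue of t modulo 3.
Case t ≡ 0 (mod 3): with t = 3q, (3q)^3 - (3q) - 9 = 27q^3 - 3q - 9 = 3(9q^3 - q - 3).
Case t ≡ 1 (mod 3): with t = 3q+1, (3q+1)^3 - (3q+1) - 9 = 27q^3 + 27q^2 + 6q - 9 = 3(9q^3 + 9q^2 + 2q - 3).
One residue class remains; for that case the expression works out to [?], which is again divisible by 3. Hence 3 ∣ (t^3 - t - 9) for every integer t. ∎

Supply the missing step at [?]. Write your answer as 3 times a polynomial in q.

Only t ≡ 2 (mod 3) is unaccounted for. Put t = 3q+2:
(3q+2)^3 - (3q+2) - 9 expands to 27q^3 + 54q^2 + 33q - 3,
and factoring out 3 leaves 3(9q^3 + 18q^2 + 11q - 1).

3(9q^3 + 18q^2 + 11q - 1)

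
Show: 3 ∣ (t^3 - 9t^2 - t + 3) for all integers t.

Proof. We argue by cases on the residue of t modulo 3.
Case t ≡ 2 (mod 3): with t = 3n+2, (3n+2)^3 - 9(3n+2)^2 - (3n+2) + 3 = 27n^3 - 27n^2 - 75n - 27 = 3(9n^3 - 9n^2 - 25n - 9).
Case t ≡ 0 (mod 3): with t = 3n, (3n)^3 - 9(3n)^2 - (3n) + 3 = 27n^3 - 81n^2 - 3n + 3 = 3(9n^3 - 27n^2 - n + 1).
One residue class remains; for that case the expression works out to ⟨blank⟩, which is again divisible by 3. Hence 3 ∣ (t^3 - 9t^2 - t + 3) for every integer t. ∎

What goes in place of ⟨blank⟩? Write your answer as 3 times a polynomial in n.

3(9n^3 - 18n^2 - 16n - 2)

The residues treated are {2, 0}, so the missing case is t ≡ 1 (mod 3); write t = 3n+1.
Then (3n+1)^3 - 9(3n+1)^2 - (3n+1) + 3 = 27n^3 - 54n^2 - 48n - 6 = 3(9n^3 - 18n^2 - 16n - 2).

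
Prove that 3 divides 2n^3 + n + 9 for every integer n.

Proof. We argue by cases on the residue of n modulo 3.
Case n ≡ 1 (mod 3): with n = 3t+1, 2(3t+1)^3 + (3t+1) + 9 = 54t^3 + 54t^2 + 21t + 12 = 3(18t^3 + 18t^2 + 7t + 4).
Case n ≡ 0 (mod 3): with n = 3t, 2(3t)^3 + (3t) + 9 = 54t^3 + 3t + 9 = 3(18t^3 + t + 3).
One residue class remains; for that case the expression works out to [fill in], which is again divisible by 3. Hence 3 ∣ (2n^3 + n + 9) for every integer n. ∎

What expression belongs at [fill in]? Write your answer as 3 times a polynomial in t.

Only n ≡ 2 (mod 3) is unaccounted for. Put n = 3t+2:
2(3t+2)^3 + (3t+2) + 9 expands to 54t^3 + 108t^2 + 75t + 27,
and factoring out 3 leaves 3(18t^3 + 36t^2 + 25t + 9).

3(18t^3 + 36t^2 + 25t + 9)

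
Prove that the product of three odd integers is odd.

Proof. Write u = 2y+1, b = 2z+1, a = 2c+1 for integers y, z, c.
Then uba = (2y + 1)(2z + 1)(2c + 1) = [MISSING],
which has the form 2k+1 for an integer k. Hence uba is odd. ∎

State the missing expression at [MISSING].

2(4cyz + 2cy + 2cz + c + 2yz + y + z) + 1

Expanding: (2y + 1)(2z + 1)(2c + 1) = 8cyz + 4cy + 4cz + 2c + 4yz + 2y + 2z + 1.
Every term except the constant is even, so this is 2(4cyz + 2cy + 2cz + c + 2yz + y + z) + 1,
and 4cyz + 2cy + 2cz + c + 2yz + y + z ∈ ℤ gives the required form.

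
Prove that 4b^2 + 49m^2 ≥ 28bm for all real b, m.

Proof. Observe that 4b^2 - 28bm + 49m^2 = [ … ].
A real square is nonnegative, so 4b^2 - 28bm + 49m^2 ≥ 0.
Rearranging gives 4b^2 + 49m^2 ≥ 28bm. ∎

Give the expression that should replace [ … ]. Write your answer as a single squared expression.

(2b - 7m)^2

4b^2 - 28bm + 49m^2 is a perfect-square trinomial: the outer terms are (2b)^2 and (7m)^2, and the cross term is -2·2b·7m.
So 4b^2 - 28bm + 49m^2 = (2b - 7m)^2 ≥ 0.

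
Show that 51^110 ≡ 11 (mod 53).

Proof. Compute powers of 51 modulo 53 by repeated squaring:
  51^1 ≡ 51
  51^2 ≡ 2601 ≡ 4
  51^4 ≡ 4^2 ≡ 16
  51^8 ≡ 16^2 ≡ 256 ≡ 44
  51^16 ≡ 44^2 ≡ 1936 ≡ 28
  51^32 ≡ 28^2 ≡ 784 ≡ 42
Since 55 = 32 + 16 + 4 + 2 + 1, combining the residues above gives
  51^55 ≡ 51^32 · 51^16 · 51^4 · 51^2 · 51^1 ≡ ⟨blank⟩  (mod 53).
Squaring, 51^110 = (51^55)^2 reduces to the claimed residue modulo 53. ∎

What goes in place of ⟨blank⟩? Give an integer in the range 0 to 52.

45

Multiply the listed residues: 42 · 28 · 16 · 4 · 51 = 1176 → 18816 → 75264 → 3838464.
Reducing modulo 53: 3838464 = 72423·53 + 45, so 51^55 ≡ 45.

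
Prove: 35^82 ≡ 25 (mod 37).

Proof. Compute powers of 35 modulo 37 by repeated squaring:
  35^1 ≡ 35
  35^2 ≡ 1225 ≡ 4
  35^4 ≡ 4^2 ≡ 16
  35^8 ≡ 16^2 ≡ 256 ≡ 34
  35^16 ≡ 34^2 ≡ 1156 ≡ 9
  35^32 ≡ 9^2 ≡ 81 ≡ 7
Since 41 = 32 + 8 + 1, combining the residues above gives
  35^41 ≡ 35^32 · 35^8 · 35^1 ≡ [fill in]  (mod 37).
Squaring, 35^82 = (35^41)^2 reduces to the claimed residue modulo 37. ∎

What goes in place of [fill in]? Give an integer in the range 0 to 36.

5

35^32 · 35^8 · 35^1 ≡ 7 · 34 · 35 = 8330.
8330 mod 37 = 5, so 35^41 ≡ 5 (mod 37).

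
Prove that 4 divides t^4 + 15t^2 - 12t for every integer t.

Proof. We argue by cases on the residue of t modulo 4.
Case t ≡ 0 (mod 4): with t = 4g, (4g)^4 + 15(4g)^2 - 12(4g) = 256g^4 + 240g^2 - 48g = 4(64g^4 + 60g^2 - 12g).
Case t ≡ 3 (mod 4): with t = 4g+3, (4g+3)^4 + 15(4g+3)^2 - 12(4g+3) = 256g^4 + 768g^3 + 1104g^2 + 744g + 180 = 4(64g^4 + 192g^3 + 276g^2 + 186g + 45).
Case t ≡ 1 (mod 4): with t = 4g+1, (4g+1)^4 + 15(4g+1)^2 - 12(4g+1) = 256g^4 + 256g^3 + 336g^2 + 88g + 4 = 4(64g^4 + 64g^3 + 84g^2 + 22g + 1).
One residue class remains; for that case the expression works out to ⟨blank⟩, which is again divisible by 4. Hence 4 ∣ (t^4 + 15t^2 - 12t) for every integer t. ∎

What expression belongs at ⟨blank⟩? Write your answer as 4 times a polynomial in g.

Only t ≡ 2 (mod 4) is unaccounted for. Put t = 4g+2:
(4g+2)^4 + 15(4g+2)^2 - 12(4g+2) expands to 256g^4 + 512g^3 + 624g^2 + 320g + 52,
and factoring out 4 leaves 4(64g^4 + 128g^3 + 156g^2 + 80g + 13).

4(64g^4 + 128g^3 + 156g^2 + 80g + 13)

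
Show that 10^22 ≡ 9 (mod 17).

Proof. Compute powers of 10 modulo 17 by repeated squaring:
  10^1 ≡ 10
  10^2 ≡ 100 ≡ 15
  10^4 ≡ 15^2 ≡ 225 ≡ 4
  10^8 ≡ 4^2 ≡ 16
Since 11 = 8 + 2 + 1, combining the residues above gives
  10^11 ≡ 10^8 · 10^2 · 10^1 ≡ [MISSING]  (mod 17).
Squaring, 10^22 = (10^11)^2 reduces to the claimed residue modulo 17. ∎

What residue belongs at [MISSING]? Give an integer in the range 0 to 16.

3

Multiply the listed residues: 16 · 15 · 10 = 240 → 2400.
Reducing modulo 17: 2400 = 141·17 + 3, so 10^11 ≡ 3.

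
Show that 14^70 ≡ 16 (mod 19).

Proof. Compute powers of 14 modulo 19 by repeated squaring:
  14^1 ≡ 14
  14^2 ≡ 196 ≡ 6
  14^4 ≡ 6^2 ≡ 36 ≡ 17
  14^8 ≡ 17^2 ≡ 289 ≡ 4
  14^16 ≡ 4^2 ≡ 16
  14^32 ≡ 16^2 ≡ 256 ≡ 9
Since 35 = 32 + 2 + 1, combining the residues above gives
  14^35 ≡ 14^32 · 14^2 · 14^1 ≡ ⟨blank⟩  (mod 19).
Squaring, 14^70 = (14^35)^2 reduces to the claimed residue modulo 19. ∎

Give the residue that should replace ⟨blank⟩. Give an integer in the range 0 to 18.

14^32 · 14^2 · 14^1 ≡ 9 · 6 · 14 = 756.
756 mod 19 = 15, so 14^35 ≡ 15 (mod 19).

15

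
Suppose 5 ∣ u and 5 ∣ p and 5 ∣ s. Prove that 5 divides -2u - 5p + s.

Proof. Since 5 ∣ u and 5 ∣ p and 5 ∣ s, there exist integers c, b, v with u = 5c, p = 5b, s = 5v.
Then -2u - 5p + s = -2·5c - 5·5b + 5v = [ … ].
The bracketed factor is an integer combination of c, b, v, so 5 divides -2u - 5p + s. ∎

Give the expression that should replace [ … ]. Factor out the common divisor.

5(-5b - 2c + v)

Pull the common 5 out of every term: -2·5c - 5·5b + 5v = 5(-5b - 2c + v).
-5b - 2c + v is an integer, which exhibits the divisibility.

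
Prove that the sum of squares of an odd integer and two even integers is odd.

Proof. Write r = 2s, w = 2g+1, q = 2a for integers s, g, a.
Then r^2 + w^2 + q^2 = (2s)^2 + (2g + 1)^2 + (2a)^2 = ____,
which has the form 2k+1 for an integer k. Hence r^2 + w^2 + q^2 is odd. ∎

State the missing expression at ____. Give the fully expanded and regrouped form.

2(2a^2 + 2g^2 + 2g + 2s^2) + 1

(2s)^2 + (2g + 1)^2 + (2a)^2 = 4a^2 + 4g^2 + 4g + 4s^2 + 1
= 2(2a^2 + 2g^2 + 2g + 2s^2) + 1.
Since 2a^2 + 2g^2 + 2g + 2s^2 is an integer, the sum of squares is of the form 2k+1 for an integer k.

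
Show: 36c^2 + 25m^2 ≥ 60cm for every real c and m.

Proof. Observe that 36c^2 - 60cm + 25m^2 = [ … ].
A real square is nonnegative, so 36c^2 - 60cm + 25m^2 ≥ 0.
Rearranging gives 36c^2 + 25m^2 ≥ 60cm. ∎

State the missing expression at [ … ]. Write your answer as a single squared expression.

(6c - 5m)^2

The leading and trailing coefficients are 6^2 and 5^2, and 60 = 2·6·5, so the trinomial is (6c - 5m)^2.
Hence 36c^2 - 60cm + 25m^2 ≥ 0.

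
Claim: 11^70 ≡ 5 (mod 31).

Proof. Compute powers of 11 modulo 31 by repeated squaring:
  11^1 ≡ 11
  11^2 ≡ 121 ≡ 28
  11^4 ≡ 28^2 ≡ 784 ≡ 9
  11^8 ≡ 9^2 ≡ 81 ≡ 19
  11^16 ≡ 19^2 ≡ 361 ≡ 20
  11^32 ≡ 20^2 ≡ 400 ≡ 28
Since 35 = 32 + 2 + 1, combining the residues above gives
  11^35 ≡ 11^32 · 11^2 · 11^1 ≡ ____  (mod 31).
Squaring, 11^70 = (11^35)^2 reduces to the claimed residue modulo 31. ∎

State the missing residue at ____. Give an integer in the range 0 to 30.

Multiply the listed residues: 28 · 28 · 11 = 784 → 8624.
Reducing modulo 31: 8624 = 278·31 + 6, so 11^35 ≡ 6.

6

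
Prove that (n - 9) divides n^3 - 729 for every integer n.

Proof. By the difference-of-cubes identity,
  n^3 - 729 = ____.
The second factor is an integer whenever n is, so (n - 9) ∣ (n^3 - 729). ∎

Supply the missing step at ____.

a^3 - b^3 = (a - b)(a^2 + ab + b^2). With a = n, b = 9:
n^3 - 729 = (n - 9)(n^2 + 9n + 81).

(n - 9)(n^2 + 9n + 81)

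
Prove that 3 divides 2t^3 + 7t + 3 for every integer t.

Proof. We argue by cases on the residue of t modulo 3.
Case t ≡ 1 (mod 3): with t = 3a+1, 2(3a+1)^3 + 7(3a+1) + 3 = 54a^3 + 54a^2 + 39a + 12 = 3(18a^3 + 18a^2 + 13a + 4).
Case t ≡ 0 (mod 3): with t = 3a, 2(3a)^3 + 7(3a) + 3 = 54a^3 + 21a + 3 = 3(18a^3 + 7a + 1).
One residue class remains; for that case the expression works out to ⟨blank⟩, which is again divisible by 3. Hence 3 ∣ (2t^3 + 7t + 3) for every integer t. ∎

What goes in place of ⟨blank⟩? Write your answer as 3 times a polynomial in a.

The residues treated are {1, 0}, so the missing case is t ≡ 2 (mod 3); write t = 3a+2.
Then 2(3a+2)^3 + 7(3a+2) + 3 = 54a^3 + 108a^2 + 93a + 33 = 3(18a^3 + 36a^2 + 31a + 11).

3(18a^3 + 36a^2 + 31a + 11)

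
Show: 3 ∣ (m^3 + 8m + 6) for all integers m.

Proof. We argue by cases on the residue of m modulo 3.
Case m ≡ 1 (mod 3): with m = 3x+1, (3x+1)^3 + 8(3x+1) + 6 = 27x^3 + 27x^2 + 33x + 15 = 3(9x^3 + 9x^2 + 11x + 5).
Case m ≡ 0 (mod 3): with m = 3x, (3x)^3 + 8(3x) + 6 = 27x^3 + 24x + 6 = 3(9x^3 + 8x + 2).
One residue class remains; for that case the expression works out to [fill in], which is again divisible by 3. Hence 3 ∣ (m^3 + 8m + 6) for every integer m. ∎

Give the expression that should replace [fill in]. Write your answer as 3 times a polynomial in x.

3(9x^3 + 18x^2 + 20x + 10)

The residues treated are {1, 0}, so the missing case is m ≡ 2 (mod 3); write m = 3x+2.
Then (3x+2)^3 + 8(3x+2) + 6 = 27x^3 + 54x^2 + 60x + 30 = 3(9x^3 + 18x^2 + 20x + 10).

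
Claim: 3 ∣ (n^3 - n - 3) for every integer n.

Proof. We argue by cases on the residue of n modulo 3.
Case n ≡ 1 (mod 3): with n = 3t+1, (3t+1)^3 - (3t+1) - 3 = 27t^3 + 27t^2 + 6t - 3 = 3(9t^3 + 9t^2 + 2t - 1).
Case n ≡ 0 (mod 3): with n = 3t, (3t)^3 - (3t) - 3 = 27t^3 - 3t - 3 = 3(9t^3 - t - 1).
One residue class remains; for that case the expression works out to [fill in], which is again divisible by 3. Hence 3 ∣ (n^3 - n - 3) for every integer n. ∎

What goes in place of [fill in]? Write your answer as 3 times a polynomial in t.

The residues treated are {1, 0}, so the missing case is n ≡ 2 (mod 3); write n = 3t+2.
Then (3t+2)^3 - (3t+2) - 3 = 27t^3 + 54t^2 + 33t + 3 = 3(9t^3 + 18t^2 + 11t + 1).

3(9t^3 + 18t^2 + 11t + 1)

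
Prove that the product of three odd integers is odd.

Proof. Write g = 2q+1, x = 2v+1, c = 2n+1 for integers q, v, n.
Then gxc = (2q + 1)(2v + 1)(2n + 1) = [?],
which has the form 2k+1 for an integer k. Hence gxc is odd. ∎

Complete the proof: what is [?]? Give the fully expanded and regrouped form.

(2q + 1)(2v + 1)(2n + 1) = 8nqv + 4nq + 4nv + 2n + 4qv + 2q + 2v + 1
= 2(4nqv + 2nq + 2nv + n + 2qv + q + v) + 1.
Since 4nqv + 2nq + 2nv + n + 2qv + q + v is an integer, the product is of the form 2k+1 for an integer k.

2(4nqv + 2nq + 2nv + n + 2qv + q + v) + 1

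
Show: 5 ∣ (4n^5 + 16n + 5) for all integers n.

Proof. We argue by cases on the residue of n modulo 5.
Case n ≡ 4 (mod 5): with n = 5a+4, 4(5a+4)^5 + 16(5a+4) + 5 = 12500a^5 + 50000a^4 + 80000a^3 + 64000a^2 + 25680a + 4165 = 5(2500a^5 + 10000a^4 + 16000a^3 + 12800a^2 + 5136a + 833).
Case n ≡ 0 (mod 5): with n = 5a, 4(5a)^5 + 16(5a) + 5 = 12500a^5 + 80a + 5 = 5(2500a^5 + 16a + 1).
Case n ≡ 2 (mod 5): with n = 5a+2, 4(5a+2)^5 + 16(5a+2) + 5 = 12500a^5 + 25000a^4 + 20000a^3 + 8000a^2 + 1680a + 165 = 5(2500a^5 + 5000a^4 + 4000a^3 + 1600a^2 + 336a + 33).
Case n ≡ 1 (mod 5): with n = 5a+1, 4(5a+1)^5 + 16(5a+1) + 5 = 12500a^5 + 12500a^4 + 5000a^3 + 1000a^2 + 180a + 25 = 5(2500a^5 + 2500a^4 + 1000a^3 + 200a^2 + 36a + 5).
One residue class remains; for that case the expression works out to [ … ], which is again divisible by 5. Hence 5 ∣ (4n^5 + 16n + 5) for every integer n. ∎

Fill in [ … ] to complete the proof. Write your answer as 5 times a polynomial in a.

5(2500a^5 + 7500a^4 + 9000a^3 + 5400a^2 + 1636a + 205)

The residues treated are {4, 0, 2, 1}, so the missing case is n ≡ 3 (mod 5); write n = 5a+3.
Then 4(5a+3)^5 + 16(5a+3) + 5 = 12500a^5 + 37500a^4 + 45000a^3 + 27000a^2 + 8180a + 1025 = 5(2500a^5 + 7500a^4 + 9000a^3 + 5400a^2 + 1636a + 205).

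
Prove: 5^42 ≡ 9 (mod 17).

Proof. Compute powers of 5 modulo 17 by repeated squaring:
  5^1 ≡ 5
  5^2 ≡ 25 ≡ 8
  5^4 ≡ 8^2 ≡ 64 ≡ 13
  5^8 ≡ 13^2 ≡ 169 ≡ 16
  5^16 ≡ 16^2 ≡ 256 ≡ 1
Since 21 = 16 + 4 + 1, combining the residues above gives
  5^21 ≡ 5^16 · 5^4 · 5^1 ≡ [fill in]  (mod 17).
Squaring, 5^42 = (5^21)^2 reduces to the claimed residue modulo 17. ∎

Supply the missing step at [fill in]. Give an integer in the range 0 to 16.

5^16 · 5^4 · 5^1 ≡ 1 · 13 · 5 = 65.
65 mod 17 = 14, so 5^21 ≡ 14 (mod 17).

14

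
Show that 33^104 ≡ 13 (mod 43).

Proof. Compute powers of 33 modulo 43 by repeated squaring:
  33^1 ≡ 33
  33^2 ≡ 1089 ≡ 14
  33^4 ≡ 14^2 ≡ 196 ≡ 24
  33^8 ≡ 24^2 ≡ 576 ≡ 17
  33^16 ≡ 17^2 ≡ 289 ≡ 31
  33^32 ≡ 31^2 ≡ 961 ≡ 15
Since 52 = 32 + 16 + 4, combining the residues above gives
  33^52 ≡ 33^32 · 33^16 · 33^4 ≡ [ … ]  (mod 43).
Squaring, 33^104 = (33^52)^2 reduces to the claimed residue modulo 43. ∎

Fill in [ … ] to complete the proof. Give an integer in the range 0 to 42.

33^32 · 33^16 · 33^4 ≡ 15 · 31 · 24 = 11160.
11160 mod 43 = 23, so 33^52 ≡ 23 (mod 43).

23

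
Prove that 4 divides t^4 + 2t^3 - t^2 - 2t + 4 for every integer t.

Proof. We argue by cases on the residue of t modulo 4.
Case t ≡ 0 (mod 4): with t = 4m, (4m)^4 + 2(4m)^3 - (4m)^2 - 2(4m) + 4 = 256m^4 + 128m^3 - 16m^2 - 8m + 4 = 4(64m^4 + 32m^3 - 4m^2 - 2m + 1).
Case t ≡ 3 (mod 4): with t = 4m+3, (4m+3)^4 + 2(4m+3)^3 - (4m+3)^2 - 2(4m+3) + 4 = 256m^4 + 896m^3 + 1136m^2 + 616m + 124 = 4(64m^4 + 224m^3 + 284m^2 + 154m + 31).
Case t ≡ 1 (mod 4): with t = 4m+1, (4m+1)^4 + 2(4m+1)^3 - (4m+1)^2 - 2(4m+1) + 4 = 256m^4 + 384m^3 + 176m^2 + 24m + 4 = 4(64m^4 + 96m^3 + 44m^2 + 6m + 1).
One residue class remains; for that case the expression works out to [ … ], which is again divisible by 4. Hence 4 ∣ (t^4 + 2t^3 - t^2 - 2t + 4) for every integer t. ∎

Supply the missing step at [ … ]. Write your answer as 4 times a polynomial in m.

The residues treated are {0, 3, 1}, so the missing case is t ≡ 2 (mod 4); write t = 4m+2.
Then (4m+2)^4 + 2(4m+2)^3 - (4m+2)^2 - 2(4m+2) + 4 = 256m^4 + 640m^3 + 560m^2 + 200m + 28 = 4(64m^4 + 160m^3 + 140m^2 + 50m + 7).

4(64m^4 + 160m^3 + 140m^2 + 50m + 7)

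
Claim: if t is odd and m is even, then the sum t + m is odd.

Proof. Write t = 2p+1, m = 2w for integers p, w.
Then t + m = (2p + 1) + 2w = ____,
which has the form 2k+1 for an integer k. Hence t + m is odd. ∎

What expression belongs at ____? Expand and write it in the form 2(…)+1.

2(p + w) + 1

Expanding: (2p + 1) + 2w = 2p + 2w + 1.
Every term except the constant is even, so this is 2(p + w) + 1,
and p + w ∈ ℤ gives the required form.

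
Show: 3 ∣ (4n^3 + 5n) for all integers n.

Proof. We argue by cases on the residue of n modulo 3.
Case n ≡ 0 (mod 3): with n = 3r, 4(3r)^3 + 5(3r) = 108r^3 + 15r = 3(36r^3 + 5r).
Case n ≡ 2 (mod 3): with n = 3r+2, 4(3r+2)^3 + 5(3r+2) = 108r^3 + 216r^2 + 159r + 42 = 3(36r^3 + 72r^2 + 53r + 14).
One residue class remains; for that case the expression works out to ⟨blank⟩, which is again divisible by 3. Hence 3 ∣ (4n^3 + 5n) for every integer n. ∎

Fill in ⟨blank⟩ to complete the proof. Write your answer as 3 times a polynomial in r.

Only n ≡ 1 (mod 3) is unaccounted for. Put n = 3r+1:
4(3r+1)^3 + 5(3r+1) expands to 108r^3 + 108r^2 + 51r + 9,
and factoring out 3 leaves 3(36r^3 + 36r^2 + 17r + 3).

3(36r^3 + 36r^2 + 17r + 3)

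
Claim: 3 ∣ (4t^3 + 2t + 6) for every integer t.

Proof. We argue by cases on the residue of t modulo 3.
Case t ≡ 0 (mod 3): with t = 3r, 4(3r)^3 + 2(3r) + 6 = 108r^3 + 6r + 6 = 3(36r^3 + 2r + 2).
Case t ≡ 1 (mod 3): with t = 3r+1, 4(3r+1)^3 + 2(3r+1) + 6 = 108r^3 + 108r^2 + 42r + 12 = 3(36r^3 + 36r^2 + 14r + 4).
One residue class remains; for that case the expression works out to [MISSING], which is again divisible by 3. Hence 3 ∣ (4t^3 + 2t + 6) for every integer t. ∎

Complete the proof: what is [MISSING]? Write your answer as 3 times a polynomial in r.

3(36r^3 + 72r^2 + 50r + 14)

The residues treated are {0, 1}, so the missing case is t ≡ 2 (mod 3); write t = 3r+2.
Then 4(3r+2)^3 + 2(3r+2) + 6 = 108r^3 + 216r^2 + 150r + 42 = 3(36r^3 + 72r^2 + 50r + 14).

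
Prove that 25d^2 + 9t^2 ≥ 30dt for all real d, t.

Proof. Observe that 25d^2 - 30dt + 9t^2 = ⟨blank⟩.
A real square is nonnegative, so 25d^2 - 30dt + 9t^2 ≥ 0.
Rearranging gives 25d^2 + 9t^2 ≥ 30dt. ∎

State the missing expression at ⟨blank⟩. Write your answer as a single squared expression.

(5d - 3t)^2

25d^2 - 30dt + 9t^2 is a perfect-square trinomial: the outer terms are (5d)^2 and (3t)^2, and the cross term is -2·5d·3t.
So 25d^2 - 30dt + 9t^2 = (5d - 3t)^2 ≥ 0.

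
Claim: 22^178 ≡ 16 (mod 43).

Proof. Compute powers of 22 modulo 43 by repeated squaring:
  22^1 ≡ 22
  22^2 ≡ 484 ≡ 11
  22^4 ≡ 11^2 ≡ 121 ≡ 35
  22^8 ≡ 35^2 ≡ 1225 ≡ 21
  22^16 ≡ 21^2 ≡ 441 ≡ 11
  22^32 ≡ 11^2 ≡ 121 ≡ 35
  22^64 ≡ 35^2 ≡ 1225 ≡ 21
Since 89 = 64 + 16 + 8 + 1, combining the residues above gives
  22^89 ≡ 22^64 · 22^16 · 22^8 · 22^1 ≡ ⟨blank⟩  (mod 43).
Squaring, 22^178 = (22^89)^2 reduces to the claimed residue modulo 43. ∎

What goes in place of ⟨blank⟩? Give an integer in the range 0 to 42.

39

Multiply the listed residues: 21 · 11 · 21 · 22 = 231 → 4851 → 106722.
Reducing modulo 43: 106722 = 2481·43 + 39, so 22^89 ≡ 39.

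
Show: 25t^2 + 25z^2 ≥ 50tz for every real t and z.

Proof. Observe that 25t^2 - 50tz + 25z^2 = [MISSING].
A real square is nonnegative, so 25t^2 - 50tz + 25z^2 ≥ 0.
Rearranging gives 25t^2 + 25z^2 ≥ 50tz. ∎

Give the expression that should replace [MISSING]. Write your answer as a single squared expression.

25t^2 - 50tz + 25z^2 is a perfect-square trinomial: the outer terms are (5t)^2 and (5z)^2, and the cross term is -2·5t·5z.
So 25t^2 - 50tz + 25z^2 = (5t - 5z)^2 ≥ 0.

(5t - 5z)^2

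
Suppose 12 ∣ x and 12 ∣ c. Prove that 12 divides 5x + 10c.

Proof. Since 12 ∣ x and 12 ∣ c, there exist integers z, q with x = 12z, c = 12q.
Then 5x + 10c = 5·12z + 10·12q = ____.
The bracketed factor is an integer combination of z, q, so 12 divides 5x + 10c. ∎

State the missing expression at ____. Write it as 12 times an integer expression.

Pull the common 12 out of every term: 5·12z + 10·12q = 12(10q + 5z).
10q + 5z is an integer, which exhibits the divisibility.

12(10q + 5z)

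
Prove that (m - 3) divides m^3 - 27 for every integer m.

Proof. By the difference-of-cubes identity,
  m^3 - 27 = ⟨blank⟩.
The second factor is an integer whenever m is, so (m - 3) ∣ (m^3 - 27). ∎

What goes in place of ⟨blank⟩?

a^3 - b^3 = (a - b)(a^2 + ab + b^2). With a = m, b = 3:
m^3 - 27 = (m - 3)(m^2 + 3m + 9).

(m - 3)(m^2 + 3m + 9)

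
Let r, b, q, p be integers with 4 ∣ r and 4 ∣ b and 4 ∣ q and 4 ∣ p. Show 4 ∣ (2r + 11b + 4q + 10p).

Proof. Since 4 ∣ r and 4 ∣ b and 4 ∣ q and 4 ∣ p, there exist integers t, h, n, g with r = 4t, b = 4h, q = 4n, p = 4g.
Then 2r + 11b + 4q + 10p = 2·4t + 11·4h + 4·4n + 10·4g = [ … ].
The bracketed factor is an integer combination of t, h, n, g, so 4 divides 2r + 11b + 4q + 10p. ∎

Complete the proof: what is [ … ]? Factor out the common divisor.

4(10g + 11h + 4n + 2t)

Each term has a factor of 4: 2·4t + 11·4h + 4·4n + 10·4g = 4·(10g + 11h + 4n + 2t).
Since 10g + 11h + 4n + 2t is an integer, 4 ∣ (2r + 11b + 4q + 10p).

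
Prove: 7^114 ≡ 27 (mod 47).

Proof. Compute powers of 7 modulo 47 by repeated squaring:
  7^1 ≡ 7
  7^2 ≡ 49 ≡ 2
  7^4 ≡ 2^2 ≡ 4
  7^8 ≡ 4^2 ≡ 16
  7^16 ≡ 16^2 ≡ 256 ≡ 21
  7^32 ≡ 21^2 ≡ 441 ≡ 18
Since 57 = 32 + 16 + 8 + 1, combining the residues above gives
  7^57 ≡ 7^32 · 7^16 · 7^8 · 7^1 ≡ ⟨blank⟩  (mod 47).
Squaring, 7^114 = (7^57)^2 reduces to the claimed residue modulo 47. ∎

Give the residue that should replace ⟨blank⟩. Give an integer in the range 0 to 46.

36

7^32 · 7^16 · 7^8 · 7^1 ≡ 18 · 21 · 16 · 7 = 42336.
42336 mod 47 = 36, so 7^57 ≡ 36 (mod 47).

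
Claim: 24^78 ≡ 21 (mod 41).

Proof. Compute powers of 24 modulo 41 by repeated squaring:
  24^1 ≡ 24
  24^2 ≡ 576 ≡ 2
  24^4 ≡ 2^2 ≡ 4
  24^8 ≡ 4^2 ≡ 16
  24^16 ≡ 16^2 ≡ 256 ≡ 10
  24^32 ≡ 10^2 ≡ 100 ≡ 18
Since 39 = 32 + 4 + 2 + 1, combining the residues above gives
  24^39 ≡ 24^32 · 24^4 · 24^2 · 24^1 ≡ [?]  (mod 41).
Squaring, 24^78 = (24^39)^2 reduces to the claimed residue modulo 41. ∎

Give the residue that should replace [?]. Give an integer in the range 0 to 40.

12

Multiply the listed residues: 18 · 4 · 2 · 24 = 72 → 144 → 3456.
Reducing modulo 41: 3456 = 84·41 + 12, so 24^39 ≡ 12.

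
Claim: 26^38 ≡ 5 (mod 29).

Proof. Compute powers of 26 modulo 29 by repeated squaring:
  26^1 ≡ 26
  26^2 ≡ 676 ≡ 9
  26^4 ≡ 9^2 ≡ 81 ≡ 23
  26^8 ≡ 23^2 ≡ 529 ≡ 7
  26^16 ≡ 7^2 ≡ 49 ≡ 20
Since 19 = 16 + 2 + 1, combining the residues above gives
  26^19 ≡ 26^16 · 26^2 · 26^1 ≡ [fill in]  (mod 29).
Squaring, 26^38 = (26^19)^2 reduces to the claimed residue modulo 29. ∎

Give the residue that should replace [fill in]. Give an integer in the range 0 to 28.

11

26^16 · 26^2 · 26^1 ≡ 20 · 9 · 26 = 4680.
4680 mod 29 = 11, so 26^19 ≡ 11 (mod 29).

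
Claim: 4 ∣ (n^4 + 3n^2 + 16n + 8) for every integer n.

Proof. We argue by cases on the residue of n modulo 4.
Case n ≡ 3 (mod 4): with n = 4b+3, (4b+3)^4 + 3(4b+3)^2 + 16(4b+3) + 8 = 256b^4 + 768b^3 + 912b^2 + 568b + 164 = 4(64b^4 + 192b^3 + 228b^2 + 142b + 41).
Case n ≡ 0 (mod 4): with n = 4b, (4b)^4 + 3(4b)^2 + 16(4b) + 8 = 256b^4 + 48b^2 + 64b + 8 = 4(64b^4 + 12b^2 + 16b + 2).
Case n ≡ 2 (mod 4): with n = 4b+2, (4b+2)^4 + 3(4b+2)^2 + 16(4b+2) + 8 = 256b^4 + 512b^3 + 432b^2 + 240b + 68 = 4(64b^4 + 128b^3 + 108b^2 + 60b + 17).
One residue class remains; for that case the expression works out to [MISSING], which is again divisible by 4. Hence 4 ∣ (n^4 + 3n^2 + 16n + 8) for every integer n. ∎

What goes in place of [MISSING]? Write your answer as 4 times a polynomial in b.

The residues treated are {3, 0, 2}, so the missing case is n ≡ 1 (mod 4); write n = 4b+1.
Then (4b+1)^4 + 3(4b+1)^2 + 16(4b+1) + 8 = 256b^4 + 256b^3 + 144b^2 + 104b + 28 = 4(64b^4 + 64b^3 + 36b^2 + 26b + 7).

4(64b^4 + 64b^3 + 36b^2 + 26b + 7)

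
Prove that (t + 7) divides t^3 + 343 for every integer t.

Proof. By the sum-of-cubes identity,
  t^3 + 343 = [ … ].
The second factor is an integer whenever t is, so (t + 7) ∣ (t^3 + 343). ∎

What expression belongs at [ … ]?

Polynomial division of t^3 + 343 by t + 7 leaves remainder 0 and quotient t^2 - 7t + 49.
Hence t^3 + 343 = (t + 7)(t^2 - 7t + 49).

(t + 7)(t^2 - 7t + 49)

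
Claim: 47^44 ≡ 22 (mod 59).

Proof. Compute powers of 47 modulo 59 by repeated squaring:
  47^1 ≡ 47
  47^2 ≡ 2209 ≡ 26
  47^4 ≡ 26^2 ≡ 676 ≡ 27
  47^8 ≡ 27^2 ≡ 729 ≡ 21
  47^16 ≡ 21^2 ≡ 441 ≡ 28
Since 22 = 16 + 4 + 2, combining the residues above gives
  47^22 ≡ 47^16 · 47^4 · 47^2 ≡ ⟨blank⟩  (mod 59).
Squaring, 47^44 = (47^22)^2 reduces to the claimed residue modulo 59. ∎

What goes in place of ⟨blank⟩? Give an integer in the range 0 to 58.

9

47^16 · 47^4 · 47^2 ≡ 28 · 27 · 26 = 19656.
19656 mod 59 = 9, so 47^22 ≡ 9 (mod 59).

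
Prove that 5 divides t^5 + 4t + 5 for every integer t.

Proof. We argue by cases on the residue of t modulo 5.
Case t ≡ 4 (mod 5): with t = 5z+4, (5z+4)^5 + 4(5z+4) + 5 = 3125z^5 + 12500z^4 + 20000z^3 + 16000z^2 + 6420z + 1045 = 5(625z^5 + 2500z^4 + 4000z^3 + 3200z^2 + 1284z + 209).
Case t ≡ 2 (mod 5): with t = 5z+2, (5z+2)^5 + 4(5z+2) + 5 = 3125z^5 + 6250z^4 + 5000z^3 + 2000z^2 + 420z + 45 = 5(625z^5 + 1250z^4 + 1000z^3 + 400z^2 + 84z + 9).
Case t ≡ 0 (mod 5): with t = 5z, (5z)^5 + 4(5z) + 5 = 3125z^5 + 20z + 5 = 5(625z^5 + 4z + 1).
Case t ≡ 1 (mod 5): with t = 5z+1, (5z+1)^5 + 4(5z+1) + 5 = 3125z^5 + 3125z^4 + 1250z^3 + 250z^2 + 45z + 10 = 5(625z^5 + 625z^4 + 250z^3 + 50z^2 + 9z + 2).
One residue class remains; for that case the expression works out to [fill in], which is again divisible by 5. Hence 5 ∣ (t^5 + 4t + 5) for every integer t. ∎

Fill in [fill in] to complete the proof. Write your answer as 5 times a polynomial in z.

The residues treated are {4, 2, 0, 1}, so the missing case is t ≡ 3 (mod 5); write t = 5z+3.
Then (5z+3)^5 + 4(5z+3) + 5 = 3125z^5 + 9375z^4 + 11250z^3 + 6750z^2 + 2045z + 260 = 5(625z^5 + 1875z^4 + 2250z^3 + 1350z^2 + 409z + 52).

5(625z^5 + 1875z^4 + 2250z^3 + 1350z^2 + 409z + 52)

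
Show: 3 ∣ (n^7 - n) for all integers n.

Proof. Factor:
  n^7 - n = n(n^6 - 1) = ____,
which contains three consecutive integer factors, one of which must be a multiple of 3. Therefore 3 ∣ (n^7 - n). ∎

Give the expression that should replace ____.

(n - 1)n(n + 1)(n^4 + n^2 + 1)

n^6 - 1 = (n^2 - 1)(n^4 + n^2 + 1), and n^2 - 1 = (n-1)(n+1).
So n(n^6 - 1) = (n - 1)n(n + 1)(n^4 + n^2 + 1).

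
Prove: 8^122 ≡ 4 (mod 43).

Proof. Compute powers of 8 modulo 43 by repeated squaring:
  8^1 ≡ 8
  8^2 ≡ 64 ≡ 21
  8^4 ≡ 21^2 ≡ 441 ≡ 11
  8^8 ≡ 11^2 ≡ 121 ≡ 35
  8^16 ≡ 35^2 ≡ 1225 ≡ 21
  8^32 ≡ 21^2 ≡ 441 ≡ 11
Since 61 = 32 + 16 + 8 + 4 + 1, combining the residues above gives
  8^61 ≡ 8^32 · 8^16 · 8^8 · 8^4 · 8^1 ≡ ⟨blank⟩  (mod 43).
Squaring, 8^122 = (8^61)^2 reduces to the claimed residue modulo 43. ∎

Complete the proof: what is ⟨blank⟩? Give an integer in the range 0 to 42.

2

Multiply the listed residues: 11 · 21 · 35 · 11 · 8 = 231 → 8085 → 88935 → 711480.
Reducing modulo 43: 711480 = 16546·43 + 2, so 8^61 ≡ 2.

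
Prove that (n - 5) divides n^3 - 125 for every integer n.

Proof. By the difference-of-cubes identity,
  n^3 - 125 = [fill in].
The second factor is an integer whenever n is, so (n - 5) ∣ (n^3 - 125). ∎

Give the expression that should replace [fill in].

(n - 5)(n^2 + 5n + 25)

Polynomial division of n^3 - 125 by n - 5 leaves remainder 0 and quotient n^2 + 5n + 25.
Hence n^3 - 125 = (n - 5)(n^2 + 5n + 25).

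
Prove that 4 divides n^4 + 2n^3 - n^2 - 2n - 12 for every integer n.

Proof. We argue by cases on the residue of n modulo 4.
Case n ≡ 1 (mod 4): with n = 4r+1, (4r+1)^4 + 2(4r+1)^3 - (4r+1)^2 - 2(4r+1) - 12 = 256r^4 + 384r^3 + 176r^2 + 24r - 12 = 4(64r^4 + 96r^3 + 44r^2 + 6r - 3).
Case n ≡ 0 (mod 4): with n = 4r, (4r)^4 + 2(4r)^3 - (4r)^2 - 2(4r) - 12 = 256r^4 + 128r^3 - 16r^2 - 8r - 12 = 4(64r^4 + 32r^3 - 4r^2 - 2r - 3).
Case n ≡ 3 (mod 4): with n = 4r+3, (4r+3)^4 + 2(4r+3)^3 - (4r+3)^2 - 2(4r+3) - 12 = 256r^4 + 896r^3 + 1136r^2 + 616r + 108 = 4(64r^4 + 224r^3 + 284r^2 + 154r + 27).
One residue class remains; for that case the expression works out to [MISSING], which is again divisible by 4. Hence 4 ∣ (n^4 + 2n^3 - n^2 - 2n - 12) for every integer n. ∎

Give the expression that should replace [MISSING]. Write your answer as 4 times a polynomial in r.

4(64r^4 + 160r^3 + 140r^2 + 50r + 3)

Only n ≡ 2 (mod 4) is unaccounted for. Put n = 4r+2:
(4r+2)^4 + 2(4r+2)^3 - (4r+2)^2 - 2(4r+2) - 12 expands to 256r^4 + 640r^3 + 560r^2 + 200r + 12,
and factoring out 4 leaves 4(64r^4 + 160r^3 + 140r^2 + 50r + 3).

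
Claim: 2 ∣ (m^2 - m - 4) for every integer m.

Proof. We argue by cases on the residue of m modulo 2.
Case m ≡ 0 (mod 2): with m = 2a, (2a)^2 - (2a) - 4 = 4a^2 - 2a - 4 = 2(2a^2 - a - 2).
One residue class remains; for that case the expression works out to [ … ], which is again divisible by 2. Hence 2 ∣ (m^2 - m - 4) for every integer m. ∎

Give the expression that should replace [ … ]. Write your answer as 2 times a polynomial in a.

The residues treated are {0}, so the missing case is m ≡ 1 (mod 2); write m = 2a+1.
Then (2a+1)^2 - (2a+1) - 4 = 4a^2 + 2a - 4 = 2(2a^2 + a - 2).

2(2a^2 + a - 2)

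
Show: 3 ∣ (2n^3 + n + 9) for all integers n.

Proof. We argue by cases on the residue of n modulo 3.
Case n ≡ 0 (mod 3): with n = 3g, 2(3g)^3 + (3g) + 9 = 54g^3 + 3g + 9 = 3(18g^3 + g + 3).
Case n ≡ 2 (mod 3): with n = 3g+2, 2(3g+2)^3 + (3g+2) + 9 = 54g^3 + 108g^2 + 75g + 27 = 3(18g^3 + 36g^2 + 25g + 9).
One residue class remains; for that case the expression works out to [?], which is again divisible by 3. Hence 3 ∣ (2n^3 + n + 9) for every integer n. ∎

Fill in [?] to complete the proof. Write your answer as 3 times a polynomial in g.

The residues treated are {0, 2}, so the missing case is n ≡ 1 (mod 3); write n = 3g+1.
Then 2(3g+1)^3 + (3g+1) + 9 = 54g^3 + 54g^2 + 21g + 12 = 3(18g^3 + 18g^2 + 7g + 4).

3(18g^3 + 18g^2 + 7g + 4)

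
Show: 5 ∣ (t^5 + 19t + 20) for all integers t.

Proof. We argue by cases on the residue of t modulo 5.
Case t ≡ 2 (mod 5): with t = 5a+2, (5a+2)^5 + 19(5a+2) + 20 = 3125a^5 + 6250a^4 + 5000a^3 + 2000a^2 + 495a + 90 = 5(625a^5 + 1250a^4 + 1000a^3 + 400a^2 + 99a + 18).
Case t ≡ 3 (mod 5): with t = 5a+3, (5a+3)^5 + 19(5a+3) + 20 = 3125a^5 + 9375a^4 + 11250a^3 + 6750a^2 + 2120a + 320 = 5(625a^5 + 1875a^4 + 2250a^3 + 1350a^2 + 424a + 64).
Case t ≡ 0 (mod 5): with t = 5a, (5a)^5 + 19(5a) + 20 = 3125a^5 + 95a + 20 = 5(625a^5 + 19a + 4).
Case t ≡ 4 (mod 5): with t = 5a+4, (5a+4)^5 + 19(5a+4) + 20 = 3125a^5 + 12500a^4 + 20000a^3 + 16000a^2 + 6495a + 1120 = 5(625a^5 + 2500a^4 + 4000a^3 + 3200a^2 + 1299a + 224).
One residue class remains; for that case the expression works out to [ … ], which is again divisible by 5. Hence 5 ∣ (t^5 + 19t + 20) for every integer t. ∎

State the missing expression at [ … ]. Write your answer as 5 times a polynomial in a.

Only t ≡ 1 (mod 5) is unaccounted for. Put t = 5a+1:
(5a+1)^5 + 19(5a+1) + 20 expands to 3125a^5 + 3125a^4 + 1250a^3 + 250a^2 + 120a + 40,
and factoring out 5 leaves 5(625a^5 + 625a^4 + 250a^3 + 50a^2 + 24a + 8).

5(625a^5 + 625a^4 + 250a^3 + 50a^2 + 24a + 8)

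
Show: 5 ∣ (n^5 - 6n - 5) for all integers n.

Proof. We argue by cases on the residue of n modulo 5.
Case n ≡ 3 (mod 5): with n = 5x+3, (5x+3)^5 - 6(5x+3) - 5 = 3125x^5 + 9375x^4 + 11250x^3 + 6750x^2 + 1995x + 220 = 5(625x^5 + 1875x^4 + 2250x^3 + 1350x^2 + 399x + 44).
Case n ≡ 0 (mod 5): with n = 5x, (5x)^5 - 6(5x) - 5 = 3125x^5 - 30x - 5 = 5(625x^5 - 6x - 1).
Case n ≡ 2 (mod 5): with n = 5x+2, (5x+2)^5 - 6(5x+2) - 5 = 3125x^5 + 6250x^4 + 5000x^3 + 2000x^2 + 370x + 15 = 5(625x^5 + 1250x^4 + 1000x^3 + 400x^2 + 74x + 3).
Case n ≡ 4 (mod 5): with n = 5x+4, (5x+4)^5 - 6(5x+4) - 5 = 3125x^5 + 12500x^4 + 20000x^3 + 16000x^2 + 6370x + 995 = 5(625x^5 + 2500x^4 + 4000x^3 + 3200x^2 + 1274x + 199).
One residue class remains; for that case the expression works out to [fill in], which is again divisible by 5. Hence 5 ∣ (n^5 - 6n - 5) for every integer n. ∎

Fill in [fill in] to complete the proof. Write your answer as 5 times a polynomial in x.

The residues treated are {3, 0, 2, 4}, so the missing case is n ≡ 1 (mod 5); write n = 5x+1.
Then (5x+1)^5 - 6(5x+1) - 5 = 3125x^5 + 3125x^4 + 1250x^3 + 250x^2 - 5x - 10 = 5(625x^5 + 625x^4 + 250x^3 + 50x^2 - x - 2).

5(625x^5 + 625x^4 + 250x^3 + 50x^2 - x - 2)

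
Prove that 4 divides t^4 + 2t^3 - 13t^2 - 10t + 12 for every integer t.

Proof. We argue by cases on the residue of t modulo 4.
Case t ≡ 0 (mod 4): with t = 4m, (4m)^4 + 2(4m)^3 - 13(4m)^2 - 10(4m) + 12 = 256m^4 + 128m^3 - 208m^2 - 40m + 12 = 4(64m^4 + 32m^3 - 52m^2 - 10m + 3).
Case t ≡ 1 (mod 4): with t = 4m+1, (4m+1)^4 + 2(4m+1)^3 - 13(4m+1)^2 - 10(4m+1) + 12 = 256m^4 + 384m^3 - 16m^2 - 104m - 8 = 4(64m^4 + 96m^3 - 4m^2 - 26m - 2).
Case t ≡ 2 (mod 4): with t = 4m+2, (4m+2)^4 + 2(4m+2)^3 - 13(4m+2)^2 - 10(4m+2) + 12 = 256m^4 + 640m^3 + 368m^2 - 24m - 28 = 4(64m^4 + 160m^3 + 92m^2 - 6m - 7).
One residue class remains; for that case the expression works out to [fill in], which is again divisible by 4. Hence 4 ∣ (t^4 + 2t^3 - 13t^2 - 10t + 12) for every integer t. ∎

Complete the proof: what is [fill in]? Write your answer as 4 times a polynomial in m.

The residues treated are {0, 1, 2}, so the missing case is t ≡ 3 (mod 4); write t = 4m+3.
Then (4m+3)^4 + 2(4m+3)^3 - 13(4m+3)^2 - 10(4m+3) + 12 = 256m^4 + 896m^3 + 944m^2 + 296m = 4(64m^4 + 224m^3 + 236m^2 + 74m).

4(64m^4 + 224m^3 + 236m^2 + 74m)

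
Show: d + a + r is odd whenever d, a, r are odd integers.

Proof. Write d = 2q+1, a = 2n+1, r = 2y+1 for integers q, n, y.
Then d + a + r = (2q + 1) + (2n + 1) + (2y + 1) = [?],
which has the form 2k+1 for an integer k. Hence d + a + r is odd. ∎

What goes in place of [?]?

Expanding: (2q + 1) + (2n + 1) + (2y + 1) = 2n + 2q + 2y + 3.
Every term except the constant is even, so this is 2(n + q + y + 1) + 1,
and n + q + y + 1 ∈ ℤ gives the required form.

2(n + q + y + 1) + 1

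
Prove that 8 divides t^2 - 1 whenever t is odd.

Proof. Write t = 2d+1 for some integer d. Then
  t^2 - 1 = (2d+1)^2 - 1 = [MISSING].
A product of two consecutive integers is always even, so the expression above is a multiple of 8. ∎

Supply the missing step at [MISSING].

(2d+1)^2 - 1 = 4d^2 + 4d + 1 - 1 = 4d^2 + 4d = 4d(d+1).
Since d and d+1 are consecutive, d(d+1) is even, and 4·(even) is a multiple of 8.

4d(d + 1)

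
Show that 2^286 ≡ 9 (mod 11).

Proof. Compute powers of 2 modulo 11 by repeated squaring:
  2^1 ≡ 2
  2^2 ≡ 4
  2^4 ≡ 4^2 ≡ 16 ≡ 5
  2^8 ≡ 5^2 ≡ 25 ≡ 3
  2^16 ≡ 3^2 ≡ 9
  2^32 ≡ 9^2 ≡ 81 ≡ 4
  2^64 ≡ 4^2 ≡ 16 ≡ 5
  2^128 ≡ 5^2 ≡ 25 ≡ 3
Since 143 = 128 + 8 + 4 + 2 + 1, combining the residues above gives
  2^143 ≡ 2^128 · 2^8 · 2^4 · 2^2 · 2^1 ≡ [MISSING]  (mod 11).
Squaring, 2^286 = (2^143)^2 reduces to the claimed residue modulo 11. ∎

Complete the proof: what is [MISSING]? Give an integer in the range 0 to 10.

8

Multiply the listed residues: 3 · 3 · 5 · 4 · 2 = 9 → 45 → 180 → 360.
Reducing modulo 11: 360 = 32·11 + 8, so 2^143 ≡ 8.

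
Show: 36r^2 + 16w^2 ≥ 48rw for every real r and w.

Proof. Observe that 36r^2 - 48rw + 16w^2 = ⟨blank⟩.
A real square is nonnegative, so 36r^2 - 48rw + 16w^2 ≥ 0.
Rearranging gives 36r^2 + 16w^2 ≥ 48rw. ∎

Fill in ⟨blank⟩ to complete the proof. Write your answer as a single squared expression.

36r^2 - 48rw + 16w^2 is a perfect-square trinomial: the outer terms are (6r)^2 and (4w)^2, and the cross term is -2·6r·4w.
So 36r^2 - 48rw + 16w^2 = (6r - 4w)^2 ≥ 0.

(6r - 4w)^2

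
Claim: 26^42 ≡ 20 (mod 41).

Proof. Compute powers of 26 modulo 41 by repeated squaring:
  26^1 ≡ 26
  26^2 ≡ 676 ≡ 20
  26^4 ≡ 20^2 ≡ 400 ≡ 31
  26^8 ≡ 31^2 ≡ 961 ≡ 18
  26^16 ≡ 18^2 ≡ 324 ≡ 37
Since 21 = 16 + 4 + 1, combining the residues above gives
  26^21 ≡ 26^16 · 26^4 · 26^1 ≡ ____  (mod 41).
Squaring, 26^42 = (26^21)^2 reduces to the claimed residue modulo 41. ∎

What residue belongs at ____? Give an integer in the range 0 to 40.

15

Multiply the listed residues: 37 · 31 · 26 = 1147 → 29822.
Reducing modulo 41: 29822 = 727·41 + 15, so 26^21 ≡ 15.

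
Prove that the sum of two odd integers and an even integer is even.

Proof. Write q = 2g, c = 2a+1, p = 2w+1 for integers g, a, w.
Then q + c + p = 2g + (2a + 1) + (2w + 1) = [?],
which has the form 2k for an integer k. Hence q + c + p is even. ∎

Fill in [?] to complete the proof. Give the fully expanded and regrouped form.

2(a + g + w + 1)

2g + (2a + 1) + (2w + 1) = 2a + 2g + 2w + 2
= 2(a + g + w + 1).
Since a + g + w + 1 is an integer, the sum is of the form 2k for an integer k.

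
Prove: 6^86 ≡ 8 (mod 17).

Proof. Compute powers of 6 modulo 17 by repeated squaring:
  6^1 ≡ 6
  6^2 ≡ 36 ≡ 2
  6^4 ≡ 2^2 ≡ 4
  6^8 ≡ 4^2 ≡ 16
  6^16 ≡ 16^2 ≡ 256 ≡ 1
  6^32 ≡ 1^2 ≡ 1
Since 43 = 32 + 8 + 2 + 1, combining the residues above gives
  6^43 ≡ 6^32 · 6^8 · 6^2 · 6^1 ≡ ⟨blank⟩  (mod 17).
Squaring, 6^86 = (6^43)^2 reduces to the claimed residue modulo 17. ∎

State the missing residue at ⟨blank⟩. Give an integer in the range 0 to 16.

5

6^32 · 6^8 · 6^2 · 6^1 ≡ 1 · 16 · 2 · 6 = 192.
192 mod 17 = 5, so 6^43 ≡ 5 (mod 17).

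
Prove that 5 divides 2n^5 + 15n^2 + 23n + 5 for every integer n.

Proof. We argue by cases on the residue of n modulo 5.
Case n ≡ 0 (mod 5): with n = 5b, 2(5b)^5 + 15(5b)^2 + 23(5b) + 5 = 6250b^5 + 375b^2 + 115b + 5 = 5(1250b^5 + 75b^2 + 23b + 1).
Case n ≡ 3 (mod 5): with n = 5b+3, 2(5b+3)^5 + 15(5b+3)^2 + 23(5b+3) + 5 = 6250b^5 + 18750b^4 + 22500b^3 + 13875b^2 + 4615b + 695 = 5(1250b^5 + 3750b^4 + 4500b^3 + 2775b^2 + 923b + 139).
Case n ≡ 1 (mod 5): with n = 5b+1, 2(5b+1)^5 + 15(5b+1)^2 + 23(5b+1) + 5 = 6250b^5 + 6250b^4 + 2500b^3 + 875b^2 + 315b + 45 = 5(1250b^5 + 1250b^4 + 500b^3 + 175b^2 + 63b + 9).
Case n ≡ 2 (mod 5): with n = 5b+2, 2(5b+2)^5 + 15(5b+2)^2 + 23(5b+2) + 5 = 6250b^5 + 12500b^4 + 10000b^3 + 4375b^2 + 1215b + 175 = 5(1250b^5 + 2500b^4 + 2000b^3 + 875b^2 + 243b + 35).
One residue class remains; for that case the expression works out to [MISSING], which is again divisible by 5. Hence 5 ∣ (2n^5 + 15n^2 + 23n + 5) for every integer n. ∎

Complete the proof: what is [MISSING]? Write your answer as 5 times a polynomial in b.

5(1250b^5 + 5000b^4 + 8000b^3 + 6475b^2 + 2703b + 477)

Only n ≡ 4 (mod 5) is unaccounted for. Put n = 5b+4:
2(5b+4)^5 + 15(5b+4)^2 + 23(5b+4) + 5 expands to 6250b^5 + 25000b^4 + 40000b^3 + 32375b^2 + 13515b + 2385,
and factoring out 5 leaves 5(1250b^5 + 5000b^4 + 8000b^3 + 6475b^2 + 2703b + 477).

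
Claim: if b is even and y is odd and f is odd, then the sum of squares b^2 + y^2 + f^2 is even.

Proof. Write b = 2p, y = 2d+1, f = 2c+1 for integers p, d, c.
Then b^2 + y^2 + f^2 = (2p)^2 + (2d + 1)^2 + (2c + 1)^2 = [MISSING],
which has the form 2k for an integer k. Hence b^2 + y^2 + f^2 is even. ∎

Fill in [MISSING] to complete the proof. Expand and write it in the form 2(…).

Expanding: (2p)^2 + (2d + 1)^2 + (2c + 1)^2 = 4c^2 + 4c + 4d^2 + 4d + 4p^2 + 2.
Every term is even; pulling out the factor of 2 gives 2(2c^2 + 2c + 2d^2 + 2d + 2p^2 + 1).

2(2c^2 + 2c + 2d^2 + 2d + 2p^2 + 1)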